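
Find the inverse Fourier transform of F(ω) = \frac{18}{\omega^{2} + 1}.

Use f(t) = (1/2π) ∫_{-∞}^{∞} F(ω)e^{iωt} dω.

f(t) = 9 e^{- \left|{t}\right|}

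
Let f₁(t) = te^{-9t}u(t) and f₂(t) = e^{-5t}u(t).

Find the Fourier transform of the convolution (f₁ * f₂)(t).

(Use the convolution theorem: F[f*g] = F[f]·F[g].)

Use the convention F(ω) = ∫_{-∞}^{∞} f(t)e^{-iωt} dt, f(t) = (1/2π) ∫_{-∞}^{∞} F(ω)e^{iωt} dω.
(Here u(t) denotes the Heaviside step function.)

F[f₁*f₂](ω) = \frac{1}{\left(i \omega + 5\right) \left(i \omega + 9\right)^{2}}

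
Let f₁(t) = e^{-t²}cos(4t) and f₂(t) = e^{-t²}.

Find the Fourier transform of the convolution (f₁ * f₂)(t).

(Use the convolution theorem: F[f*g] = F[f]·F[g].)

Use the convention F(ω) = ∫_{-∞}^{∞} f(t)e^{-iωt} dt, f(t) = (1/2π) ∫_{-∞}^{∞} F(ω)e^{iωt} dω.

F[f₁*f₂](ω) = \frac{\pi \left(e^{4 \omega} + 1\right) e^{- \frac{\omega^{2}}{2} - 2 \omega - 4}}{2}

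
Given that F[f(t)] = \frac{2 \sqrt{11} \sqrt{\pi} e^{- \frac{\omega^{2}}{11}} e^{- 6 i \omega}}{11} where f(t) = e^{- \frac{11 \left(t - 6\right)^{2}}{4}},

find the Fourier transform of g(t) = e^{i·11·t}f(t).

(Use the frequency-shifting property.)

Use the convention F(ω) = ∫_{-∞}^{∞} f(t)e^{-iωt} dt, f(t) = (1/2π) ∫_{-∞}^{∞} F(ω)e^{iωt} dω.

F[g](ω) = \frac{2 \sqrt{11} \sqrt{\pi} e^{- \frac{\left(\omega - 11\right) \left(\omega - 11 + 66 i\right)}{11}}}{11}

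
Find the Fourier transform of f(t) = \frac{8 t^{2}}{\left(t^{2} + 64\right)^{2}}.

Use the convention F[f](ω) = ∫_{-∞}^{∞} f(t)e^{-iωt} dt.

F(ω) = \frac{\pi \left(1 - 8 \left|{\omega}\right|\right) e^{- 8 \left|{\omega}\right|}}{2}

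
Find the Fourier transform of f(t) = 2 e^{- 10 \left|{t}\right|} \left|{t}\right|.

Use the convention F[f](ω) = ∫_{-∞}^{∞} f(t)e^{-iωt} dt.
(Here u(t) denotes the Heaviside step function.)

F(ω) = \frac{4 \left(100 - \omega^{2}\right)}{\left(\omega^{2} + 100\right)^{2}}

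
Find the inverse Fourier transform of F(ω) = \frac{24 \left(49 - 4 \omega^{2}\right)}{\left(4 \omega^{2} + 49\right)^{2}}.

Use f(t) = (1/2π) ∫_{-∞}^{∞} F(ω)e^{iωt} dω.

f(t) = 3 e^{- \frac{7 \left|{t}\right|}{2}} \left|{t}\right|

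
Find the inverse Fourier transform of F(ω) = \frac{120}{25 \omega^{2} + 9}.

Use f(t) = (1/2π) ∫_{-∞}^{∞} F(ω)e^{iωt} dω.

f(t) = 4 e^{- \frac{3 \left|{t}\right|}{5}}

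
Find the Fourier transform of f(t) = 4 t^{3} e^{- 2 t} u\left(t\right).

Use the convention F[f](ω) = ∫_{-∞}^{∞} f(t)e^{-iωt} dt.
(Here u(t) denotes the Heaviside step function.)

F(ω) = \frac{24}{\left(i \omega + 2\right)^{4}}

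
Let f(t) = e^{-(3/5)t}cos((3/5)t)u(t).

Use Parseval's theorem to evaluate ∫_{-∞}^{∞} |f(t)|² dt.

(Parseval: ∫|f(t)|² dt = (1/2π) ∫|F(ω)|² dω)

∫|f(t)|² dt = \frac{5}{8}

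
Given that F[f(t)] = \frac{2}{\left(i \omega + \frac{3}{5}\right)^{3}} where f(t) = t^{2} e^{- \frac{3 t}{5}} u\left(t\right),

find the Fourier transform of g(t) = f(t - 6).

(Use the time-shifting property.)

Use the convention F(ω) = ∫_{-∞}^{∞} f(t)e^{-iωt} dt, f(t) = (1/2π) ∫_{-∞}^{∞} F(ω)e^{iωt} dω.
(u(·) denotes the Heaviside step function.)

F[g](ω) = \frac{250 e^{- 6 i \omega}}{\left(5 i \omega + 3\right)^{3}}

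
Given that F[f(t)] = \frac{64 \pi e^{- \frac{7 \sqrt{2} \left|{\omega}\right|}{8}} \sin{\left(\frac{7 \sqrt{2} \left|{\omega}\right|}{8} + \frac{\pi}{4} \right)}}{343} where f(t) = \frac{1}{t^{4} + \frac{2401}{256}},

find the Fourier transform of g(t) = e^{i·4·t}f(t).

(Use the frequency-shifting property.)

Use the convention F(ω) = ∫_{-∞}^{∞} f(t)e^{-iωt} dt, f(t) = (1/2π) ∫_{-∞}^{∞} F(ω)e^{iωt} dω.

F[g](ω) = \frac{64 \pi e^{- \frac{7 \sqrt{2} \left|{\omega - 4}\right|}{8}} \sin{\left(\frac{7 \sqrt{2} \left|{\omega - 4}\right|}{8} + \frac{\pi}{4} \right)}}{343}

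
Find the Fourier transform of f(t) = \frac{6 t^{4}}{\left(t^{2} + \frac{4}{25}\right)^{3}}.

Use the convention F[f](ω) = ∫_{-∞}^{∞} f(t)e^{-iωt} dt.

F(ω) = \frac{3 \pi \left(4 \omega^{2} - 50 \left|{\omega}\right| + 75\right) e^{- \frac{2 \left|{\omega}\right|}{5}}}{40}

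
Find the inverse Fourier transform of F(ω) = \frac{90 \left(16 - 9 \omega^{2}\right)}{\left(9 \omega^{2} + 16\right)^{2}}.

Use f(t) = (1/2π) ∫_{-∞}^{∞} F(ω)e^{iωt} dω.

f(t) = 5 e^{- \frac{4 \left|{t}\right|}{3}} \left|{t}\right|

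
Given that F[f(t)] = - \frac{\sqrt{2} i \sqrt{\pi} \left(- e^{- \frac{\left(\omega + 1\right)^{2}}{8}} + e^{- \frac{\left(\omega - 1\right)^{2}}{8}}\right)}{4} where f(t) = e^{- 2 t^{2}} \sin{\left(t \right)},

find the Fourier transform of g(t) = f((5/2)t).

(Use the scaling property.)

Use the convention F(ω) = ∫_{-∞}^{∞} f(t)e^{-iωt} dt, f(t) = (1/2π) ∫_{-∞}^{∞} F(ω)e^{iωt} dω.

F[g](ω) = \frac{\sqrt{2} i \sqrt{\pi} \left(1 - e^{\frac{\omega}{5}}\right) e^{- \frac{\omega^{2}}{50} - \frac{\omega}{10} - \frac{1}{8}}}{10}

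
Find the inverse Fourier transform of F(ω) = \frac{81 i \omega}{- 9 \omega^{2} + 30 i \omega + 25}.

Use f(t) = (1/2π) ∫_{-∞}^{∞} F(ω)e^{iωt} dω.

f(t) = 9 \left(1 - \frac{5 t}{3}\right) e^{- \frac{5 t}{3}} u\left(t\right)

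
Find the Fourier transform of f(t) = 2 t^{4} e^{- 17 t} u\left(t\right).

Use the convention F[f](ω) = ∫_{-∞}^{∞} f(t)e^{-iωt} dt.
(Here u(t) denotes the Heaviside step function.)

F(ω) = \frac{48}{\left(i \omega + 17\right)^{5}}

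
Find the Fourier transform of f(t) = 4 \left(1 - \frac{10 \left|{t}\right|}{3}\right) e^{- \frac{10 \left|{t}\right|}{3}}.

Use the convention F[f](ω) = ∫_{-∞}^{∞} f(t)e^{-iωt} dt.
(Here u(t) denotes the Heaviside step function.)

F(ω) = \frac{4320 \omega^{2}}{\left(9 \omega^{2} + 100\right)^{2}}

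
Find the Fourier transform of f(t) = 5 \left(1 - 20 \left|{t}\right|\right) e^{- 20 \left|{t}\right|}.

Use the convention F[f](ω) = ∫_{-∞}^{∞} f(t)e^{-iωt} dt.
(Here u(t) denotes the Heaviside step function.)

F(ω) = \frac{400 \omega^{2}}{\left(\omega^{2} + 400\right)^{2}}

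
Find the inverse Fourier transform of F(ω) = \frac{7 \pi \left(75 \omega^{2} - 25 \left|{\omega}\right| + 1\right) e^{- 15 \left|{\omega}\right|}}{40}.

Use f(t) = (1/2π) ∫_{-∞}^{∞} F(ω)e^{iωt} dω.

f(t) = \frac{7 t^{4}}{\left(t^{2} + 225\right)^{3}}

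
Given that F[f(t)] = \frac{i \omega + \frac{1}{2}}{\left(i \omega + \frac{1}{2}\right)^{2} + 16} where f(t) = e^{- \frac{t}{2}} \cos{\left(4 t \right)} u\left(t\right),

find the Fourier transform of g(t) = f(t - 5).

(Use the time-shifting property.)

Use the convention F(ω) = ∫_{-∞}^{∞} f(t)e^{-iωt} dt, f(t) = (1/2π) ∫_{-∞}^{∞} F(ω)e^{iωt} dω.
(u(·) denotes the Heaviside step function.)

F[g](ω) = \frac{2 \left(2 i \omega + 1\right) e^{- 5 i \omega}}{\left(2 i \omega + 1\right)^{2} + 64}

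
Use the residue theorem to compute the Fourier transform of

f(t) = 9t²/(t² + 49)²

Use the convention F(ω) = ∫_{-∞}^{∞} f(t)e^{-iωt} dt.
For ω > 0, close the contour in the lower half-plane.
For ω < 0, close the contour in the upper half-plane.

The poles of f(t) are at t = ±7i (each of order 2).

Let g(z) = f(z)e^{-iωz}; for large |z| the factor e^{-iωz} decays in the lower half-plane when ω > 0 and in the upper half-plane when ω < 0.

Case ω > 0 (lower half-plane, clockwise contour ⇒ F(ω) = -2πi·ΣRes):
  Res_{z = - 7 i} g(z) = \frac{9 i \left(1 - 7 \omega\right) e^{- 7 \omega}}{28} (pole of order 2)
  F(ω) = -2πi·ΣRes = \frac{9 \pi \left(1 - 7 \omega\right) e^{- 7 \omega}}{14}

Case ω < 0 (upper half-plane, counterclockwise contour ⇒ F(ω) = +2πi·ΣRes):
  Res_{z = 7 i} g(z) = \frac{9 i \left(- 7 \omega - 1\right) e^{7 \omega}}{28} (pole of order 2)
  F(ω) = 2πi·ΣRes = \frac{9 \pi \left(7 \omega + 1\right) e^{7 \omega}}{14}

Both cases combine into a single formula in |ω|:

F(ω) = \frac{9 \pi \left(1 - 7 \left|{\omega}\right|\right) e^{- 7 \left|{\omega}\right|}}{14}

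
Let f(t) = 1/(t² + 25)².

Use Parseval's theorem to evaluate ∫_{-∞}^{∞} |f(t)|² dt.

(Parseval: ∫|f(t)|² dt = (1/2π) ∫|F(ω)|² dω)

∫|f(t)|² dt = \frac{\pi}{250000}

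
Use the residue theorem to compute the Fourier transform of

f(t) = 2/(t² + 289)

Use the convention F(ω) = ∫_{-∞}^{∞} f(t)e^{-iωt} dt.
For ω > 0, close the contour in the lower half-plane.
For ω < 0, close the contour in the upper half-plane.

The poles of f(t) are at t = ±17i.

Let g(z) = f(z)e^{-iωz}; for large |z| the factor e^{-iωz} decays in the lower half-plane when ω > 0 and in the upper half-plane when ω < 0.

Case ω > 0 (lower half-plane, clockwise contour ⇒ F(ω) = -2πi·ΣRes):
  Res_{z = - 17 i} g(z) = \frac{i e^{- 17 \omega}}{17}
  F(ω) = -2πi·ΣRes = \frac{2 \pi e^{- 17 \omega}}{17}

Case ω < 0 (upper half-plane, counterclockwise contour ⇒ F(ω) = +2πi·ΣRes):
  Res_{z = 17 i} g(z) = - \frac{i e^{17 \omega}}{17}
  F(ω) = 2πi·ΣRes = \frac{2 \pi e^{17 \omega}}{17}

Both cases combine into a single formula in |ω|:

F(ω) = \frac{2 \pi e^{- 17 \left|{\omega}\right|}}{17}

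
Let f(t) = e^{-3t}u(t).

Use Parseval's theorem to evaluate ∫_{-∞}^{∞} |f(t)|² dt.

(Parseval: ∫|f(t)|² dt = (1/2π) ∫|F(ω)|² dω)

∫|f(t)|² dt = \frac{1}{6}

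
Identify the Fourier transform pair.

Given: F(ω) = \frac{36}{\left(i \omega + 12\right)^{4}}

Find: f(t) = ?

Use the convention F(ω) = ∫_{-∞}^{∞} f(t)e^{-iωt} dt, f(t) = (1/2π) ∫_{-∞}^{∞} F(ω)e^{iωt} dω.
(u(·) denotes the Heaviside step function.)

f(t) = 6 t^{3} e^{- 12 t} u\left(t\right)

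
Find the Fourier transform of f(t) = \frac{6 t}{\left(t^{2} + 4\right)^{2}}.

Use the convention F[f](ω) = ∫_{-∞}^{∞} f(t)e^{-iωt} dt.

F(ω) = - \frac{3 i \pi \omega e^{- 2 \left|{\omega}\right|}}{2}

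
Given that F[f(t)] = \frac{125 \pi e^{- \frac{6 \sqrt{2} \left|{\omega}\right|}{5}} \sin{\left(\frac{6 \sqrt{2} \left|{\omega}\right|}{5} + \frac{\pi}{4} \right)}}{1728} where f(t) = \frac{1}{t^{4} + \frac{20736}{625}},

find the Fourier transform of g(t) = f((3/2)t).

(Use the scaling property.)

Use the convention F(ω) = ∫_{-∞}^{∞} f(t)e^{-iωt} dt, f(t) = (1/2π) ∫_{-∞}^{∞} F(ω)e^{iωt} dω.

F[g](ω) = \frac{125 \pi e^{- \frac{4 \sqrt{2} \left|{\omega}\right|}{5}} \sin{\left(\frac{4 \sqrt{2} \left|{\omega}\right|}{5} + \frac{\pi}{4} \right)}}{2592}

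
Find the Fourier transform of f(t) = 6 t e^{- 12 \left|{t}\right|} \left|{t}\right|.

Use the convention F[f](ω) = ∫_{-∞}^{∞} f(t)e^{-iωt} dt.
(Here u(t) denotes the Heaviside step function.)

F(ω) = \frac{24 i \omega \left(\omega^{2} - 432\right)}{\left(\omega^{2} + 144\right)^{3}}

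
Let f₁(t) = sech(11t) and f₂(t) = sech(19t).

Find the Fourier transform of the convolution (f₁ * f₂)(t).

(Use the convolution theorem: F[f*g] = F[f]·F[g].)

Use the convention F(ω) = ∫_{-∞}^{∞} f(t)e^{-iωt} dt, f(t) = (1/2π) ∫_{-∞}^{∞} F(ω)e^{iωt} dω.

F[f₁*f₂](ω) = \frac{\pi^{2}}{209 \cosh{\left(\frac{\pi \omega}{38} \right)} \cosh{\left(\frac{\pi \omega}{22} \right)}}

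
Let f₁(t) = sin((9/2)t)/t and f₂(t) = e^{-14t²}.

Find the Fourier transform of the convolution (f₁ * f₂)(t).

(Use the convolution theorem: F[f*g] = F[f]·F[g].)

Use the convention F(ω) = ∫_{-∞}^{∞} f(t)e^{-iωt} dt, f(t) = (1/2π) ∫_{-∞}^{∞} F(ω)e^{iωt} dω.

F[f₁*f₂](ω) = \begin{cases} \frac{\sqrt{14} \pi^{\frac{3}{2}} e^{- \frac{\omega^{2}}{56}}}{14} & \text{for}\: \omega > - \frac{9}{2} \wedge \omega < \frac{9}{2} \\0 & \text{otherwise} \end{cases}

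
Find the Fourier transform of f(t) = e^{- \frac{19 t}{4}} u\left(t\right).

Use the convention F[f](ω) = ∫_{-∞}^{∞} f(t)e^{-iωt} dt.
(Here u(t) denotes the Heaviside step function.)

F(ω) = \frac{4}{4 i \omega + 19}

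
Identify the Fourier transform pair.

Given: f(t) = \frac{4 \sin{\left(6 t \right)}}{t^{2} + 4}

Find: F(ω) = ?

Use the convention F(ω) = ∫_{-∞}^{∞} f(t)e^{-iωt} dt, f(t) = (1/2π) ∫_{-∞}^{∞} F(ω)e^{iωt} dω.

F(ω) = i \pi e^{- 2 \left|{\omega + 6}\right|} - i \pi e^{- 2 \left|{\omega - 6}\right|}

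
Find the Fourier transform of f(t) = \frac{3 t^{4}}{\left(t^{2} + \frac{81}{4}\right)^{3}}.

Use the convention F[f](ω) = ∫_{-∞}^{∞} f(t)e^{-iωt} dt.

F(ω) = \frac{\pi \left(27 \omega^{2} - 30 \left|{\omega}\right| + 4\right) e^{- \frac{9 \left|{\omega}\right|}{2}}}{16}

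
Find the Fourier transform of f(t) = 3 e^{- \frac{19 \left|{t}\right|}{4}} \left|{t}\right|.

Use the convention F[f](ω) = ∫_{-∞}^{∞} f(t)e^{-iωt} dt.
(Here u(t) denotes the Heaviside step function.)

F(ω) = \frac{96 \left(361 - 16 \omega^{2}\right)}{\left(16 \omega^{2} + 361\right)^{2}}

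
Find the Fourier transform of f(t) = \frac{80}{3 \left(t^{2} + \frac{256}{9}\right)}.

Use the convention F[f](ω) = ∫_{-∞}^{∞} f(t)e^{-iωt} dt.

F(ω) = 5 \pi e^{- \frac{16 \left|{\omega}\right|}{3}}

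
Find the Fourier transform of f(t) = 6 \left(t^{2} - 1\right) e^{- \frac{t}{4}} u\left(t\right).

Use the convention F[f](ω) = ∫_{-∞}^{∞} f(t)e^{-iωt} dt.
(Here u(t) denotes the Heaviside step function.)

F(ω) = \frac{24 \left(128 i \omega - \left(4 i \omega + 1\right)^{3} + 32\right)}{\left(4 i \omega + 1\right)^{4}}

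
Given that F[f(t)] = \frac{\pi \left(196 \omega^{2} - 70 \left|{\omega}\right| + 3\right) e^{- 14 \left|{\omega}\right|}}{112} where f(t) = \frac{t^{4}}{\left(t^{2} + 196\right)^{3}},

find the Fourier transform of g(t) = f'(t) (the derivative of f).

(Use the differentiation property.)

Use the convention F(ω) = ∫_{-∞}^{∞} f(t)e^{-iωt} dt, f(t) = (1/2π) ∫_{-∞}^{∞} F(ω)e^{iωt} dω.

F[g](ω) = \frac{i \pi \omega \left(196 \omega^{2} - 70 \left|{\omega}\right| + 3\right) e^{- 14 \left|{\omega}\right|}}{112}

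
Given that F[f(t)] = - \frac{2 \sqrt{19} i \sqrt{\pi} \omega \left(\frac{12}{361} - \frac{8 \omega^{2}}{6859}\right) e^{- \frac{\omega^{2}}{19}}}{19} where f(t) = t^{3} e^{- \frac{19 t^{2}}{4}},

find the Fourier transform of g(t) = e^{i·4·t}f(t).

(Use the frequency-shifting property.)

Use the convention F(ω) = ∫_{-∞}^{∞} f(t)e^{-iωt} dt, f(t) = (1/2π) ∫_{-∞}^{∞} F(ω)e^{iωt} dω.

F[g](ω) = \frac{8 \sqrt{19} i \sqrt{\pi} \left(\omega - 4\right) \left(2 \left(\omega - 4\right)^{2} - 57\right) e^{- \frac{\left(\omega - 4\right)^{2}}{19}}}{130321}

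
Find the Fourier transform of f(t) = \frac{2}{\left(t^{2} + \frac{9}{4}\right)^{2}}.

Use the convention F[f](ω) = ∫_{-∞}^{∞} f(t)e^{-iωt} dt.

F(ω) = \frac{4 \pi \left(3 \left|{\omega}\right| + 2\right) e^{- \frac{3 \left|{\omega}\right|}{2}}}{27}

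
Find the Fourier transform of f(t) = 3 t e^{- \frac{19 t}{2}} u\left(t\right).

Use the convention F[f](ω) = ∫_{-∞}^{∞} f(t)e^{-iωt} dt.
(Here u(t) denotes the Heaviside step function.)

F(ω) = \frac{12}{\left(2 i \omega + 19\right)^{2}}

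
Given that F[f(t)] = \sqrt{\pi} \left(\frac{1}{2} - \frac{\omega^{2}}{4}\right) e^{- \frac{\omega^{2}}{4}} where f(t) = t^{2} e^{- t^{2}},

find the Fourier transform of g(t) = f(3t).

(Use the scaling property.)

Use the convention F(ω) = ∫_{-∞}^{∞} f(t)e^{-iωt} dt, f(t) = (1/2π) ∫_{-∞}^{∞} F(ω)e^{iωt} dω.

F[g](ω) = \frac{\sqrt{\pi} \left(18 - \omega^{2}\right) e^{- \frac{\omega^{2}}{36}}}{108}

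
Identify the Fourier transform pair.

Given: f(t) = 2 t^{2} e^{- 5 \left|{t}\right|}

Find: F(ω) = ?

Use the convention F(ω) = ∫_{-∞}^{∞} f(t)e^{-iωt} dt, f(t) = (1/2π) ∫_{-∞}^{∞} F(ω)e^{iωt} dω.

F(ω) = \frac{40 \left(25 - 3 \omega^{2}\right)}{\left(\omega^{2} + 25\right)^{3}}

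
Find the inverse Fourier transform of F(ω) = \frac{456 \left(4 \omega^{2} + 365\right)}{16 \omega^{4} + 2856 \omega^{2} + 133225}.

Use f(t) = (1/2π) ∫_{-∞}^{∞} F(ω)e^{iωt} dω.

f(t) = 6 e^{- \frac{19 \left|{t}\right|}{2}} \cos{\left(\left|{t}\right| \right)}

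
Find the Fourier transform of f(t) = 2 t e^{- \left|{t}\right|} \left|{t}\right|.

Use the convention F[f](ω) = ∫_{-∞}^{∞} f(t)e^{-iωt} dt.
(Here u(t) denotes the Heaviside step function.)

F(ω) = \frac{8 i \omega \left(\omega^{2} - 3\right)}{\left(\omega^{2} + 1\right)^{3}}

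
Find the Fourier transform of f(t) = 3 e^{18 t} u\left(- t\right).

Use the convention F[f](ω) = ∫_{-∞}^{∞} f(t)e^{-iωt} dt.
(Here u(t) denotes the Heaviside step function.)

F(ω) = - \frac{3}{i \omega - 18}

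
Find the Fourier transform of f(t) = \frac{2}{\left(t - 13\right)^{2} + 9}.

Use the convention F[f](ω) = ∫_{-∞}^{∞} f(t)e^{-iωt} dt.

F(ω) = \frac{2 \pi e^{- 13 i \omega - 3 \left|{\omega}\right|}}{3}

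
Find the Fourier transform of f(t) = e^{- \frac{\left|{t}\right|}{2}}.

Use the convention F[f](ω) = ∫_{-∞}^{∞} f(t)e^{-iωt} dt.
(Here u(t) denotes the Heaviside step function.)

F(ω) = \frac{4}{4 \omega^{2} + 1}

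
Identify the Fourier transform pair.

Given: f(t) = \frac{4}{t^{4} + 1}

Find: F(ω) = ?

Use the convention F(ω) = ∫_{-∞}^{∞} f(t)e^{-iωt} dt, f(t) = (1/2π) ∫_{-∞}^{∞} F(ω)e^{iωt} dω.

F(ω) = 4 \pi e^{- \frac{\sqrt{2} \left|{\omega}\right|}{2}} \sin{\left(\frac{\sqrt{2} \left|{\omega}\right|}{2} + \frac{\pi}{4} \right)}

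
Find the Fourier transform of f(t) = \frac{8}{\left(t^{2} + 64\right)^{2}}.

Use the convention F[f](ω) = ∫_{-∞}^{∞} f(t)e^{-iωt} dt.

F(ω) = \frac{\pi \left(8 \left|{\omega}\right| + 1\right) e^{- 8 \left|{\omega}\right|}}{128}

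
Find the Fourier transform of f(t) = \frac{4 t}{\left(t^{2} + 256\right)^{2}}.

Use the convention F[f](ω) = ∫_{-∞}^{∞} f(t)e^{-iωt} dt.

F(ω) = - \frac{i \pi \omega e^{- 16 \left|{\omega}\right|}}{8}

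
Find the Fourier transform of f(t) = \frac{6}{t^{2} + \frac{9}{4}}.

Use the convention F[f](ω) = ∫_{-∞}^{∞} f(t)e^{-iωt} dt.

F(ω) = 4 \pi e^{- \frac{3 \left|{\omega}\right|}{2}}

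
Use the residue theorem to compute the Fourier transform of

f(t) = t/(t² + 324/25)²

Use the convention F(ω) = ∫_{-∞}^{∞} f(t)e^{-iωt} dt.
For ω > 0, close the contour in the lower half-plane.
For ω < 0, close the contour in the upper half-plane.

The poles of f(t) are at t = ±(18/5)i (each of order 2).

Let g(z) = f(z)e^{-iωz}; for large |z| the factor e^{-iωz} decays in the lower half-plane when ω > 0 and in the upper half-plane when ω < 0.

Case ω > 0 (lower half-plane, clockwise contour ⇒ F(ω) = -2πi·ΣRes):
  Res_{z = - \frac{18 i}{5}} g(z) = \frac{5 \omega e^{- \frac{18 \omega}{5}}}{72} (pole of order 2)
  F(ω) = -2πi·ΣRes = - \frac{5 i \pi \omega e^{- \frac{18 \omega}{5}}}{36}

Case ω < 0 (upper half-plane, counterclockwise contour ⇒ F(ω) = +2πi·ΣRes):
  Res_{z = \frac{18 i}{5}} g(z) = - \frac{5 \omega e^{\frac{18 \omega}{5}}}{72} (pole of order 2)
  F(ω) = 2πi·ΣRes = - \frac{5 i \pi \omega e^{\frac{18 \omega}{5}}}{36}

Both cases combine into a single formula in |ω|:

F(ω) = - \frac{5 i \pi \omega e^{- \frac{18 \left|{\omega}\right|}{5}}}{36}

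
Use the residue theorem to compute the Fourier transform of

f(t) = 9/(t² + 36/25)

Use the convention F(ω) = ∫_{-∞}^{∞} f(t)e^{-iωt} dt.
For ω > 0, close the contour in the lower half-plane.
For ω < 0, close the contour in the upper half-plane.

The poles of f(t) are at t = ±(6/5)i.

Let g(z) = f(z)e^{-iωz}; for large |z| the factor e^{-iωz} decays in the lower half-plane when ω > 0 and in the upper half-plane when ω < 0.

Case ω > 0 (lower half-plane, clockwise contour ⇒ F(ω) = -2πi·ΣRes):
  Res_{z = - \frac{6 i}{5}} g(z) = \frac{15 i e^{- \frac{6 \omega}{5}}}{4}
  F(ω) = -2πi·ΣRes = \frac{15 \pi e^{- \frac{6 \omega}{5}}}{2}

Case ω < 0 (upper half-plane, counterclockwise contour ⇒ F(ω) = +2πi·ΣRes):
  Res_{z = \frac{6 i}{5}} g(z) = - \frac{15 i e^{\frac{6 \omega}{5}}}{4}
  F(ω) = 2πi·ΣRes = \frac{15 \pi e^{\frac{6 \omega}{5}}}{2}

Both cases combine into a single formula in |ω|:

F(ω) = \frac{15 \pi e^{- \frac{6 \left|{\omega}\right|}{5}}}{2}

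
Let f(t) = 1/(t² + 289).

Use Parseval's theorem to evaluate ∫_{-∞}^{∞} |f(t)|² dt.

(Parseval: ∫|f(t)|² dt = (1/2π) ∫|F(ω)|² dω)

∫|f(t)|² dt = \frac{\pi}{9826}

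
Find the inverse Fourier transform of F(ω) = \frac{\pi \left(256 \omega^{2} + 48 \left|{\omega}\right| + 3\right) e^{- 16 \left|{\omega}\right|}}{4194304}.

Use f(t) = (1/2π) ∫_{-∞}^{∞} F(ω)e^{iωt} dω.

f(t) = \frac{2}{\left(t^{2} + 256\right)^{3}}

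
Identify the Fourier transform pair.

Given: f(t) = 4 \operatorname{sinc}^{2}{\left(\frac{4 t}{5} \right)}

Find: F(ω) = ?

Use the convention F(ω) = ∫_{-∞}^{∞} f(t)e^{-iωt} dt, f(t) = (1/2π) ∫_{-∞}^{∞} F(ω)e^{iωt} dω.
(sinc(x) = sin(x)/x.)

F(ω) = \begin{cases} \frac{5 \pi \left(8 - 5 \left|{\omega}\right|\right)}{8} & \text{for}\: \omega > - \frac{8}{5} \wedge \omega < \frac{8}{5} \\0 & \text{otherwise} \end{cases}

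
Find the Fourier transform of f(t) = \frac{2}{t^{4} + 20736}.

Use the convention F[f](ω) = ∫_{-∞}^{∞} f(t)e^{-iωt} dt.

F(ω) = \frac{\pi e^{- 6 \sqrt{2} \left|{\omega}\right|} \sin{\left(6 \sqrt{2} \left|{\omega}\right| + \frac{\pi}{4} \right)}}{864}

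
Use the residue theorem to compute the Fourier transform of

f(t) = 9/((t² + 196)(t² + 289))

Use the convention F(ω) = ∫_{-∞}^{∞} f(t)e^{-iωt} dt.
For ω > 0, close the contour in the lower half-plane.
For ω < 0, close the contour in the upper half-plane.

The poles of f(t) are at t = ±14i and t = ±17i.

Let g(z) = f(z)e^{-iωz}; for large |z| the factor e^{-iωz} decays in the lower half-plane when ω > 0 and in the upper half-plane when ω < 0.

Case ω > 0 (lower half-plane, clockwise contour ⇒ F(ω) = -2πi·ΣRes):
  Res_{z = - 14 i} g(z) = \frac{3 i e^{- 14 \omega}}{868}
  Res_{z = - 17 i} g(z) = - \frac{3 i e^{- 17 \omega}}{1054}
  F(ω) = -2πi·ΣRes = \frac{3 \pi \left(17 e^{3 \omega} - 14\right) e^{- 17 \omega}}{7378}

Case ω < 0 (upper half-plane, counterclockwise contour ⇒ F(ω) = +2πi·ΣRes):
  Res_{z = 14 i} g(z) = - \frac{3 i e^{14 \omega}}{868}
  Res_{z = 17 i} g(z) = \frac{3 i e^{17 \omega}}{1054}
  F(ω) = 2πi·ΣRes = \frac{3 \pi \left(17 - 14 e^{3 \omega}\right) e^{14 \omega}}{7378}

Both cases combine into a single formula in |ω|:

F(ω) = \frac{3 \pi \left(17 e^{3 \left|{\omega}\right|} - 14\right) e^{- 17 \left|{\omega}\right|}}{7378}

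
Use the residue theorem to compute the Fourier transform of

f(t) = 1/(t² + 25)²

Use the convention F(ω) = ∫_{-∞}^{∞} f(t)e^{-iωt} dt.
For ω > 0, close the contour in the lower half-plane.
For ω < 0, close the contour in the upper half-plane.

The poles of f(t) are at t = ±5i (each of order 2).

Let g(z) = f(z)e^{-iωz}; for large |z| the factor e^{-iωz} decays in the lower half-plane when ω > 0 and in the upper half-plane when ω < 0.

Case ω > 0 (lower half-plane, clockwise contour ⇒ F(ω) = -2πi·ΣRes):
  Res_{z = - 5 i} g(z) = \frac{i \left(5 \omega + 1\right) e^{- 5 \omega}}{500} (pole of order 2)
  F(ω) = -2πi·ΣRes = \frac{\pi \left(5 \omega + 1\right) e^{- 5 \omega}}{250}

Case ω < 0 (upper half-plane, counterclockwise contour ⇒ F(ω) = +2πi·ΣRes):
  Res_{z = 5 i} g(z) = \frac{i \left(5 \omega - 1\right) e^{5 \omega}}{500} (pole of order 2)
  F(ω) = 2πi·ΣRes = \frac{\pi \left(1 - 5 \omega\right) e^{5 \omega}}{250}

Both cases combine into a single formula in |ω|:

F(ω) = \frac{\pi \left(5 \left|{\omega}\right| + 1\right) e^{- 5 \left|{\omega}\right|}}{250}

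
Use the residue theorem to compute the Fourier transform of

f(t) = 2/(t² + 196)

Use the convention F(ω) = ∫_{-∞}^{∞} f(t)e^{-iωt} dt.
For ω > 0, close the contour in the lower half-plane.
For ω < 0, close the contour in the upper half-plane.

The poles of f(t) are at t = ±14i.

Let g(z) = f(z)e^{-iωz}; for large |z| the factor e^{-iωz} decays in the lower half-plane when ω > 0 and in the upper half-plane when ω < 0.

Case ω > 0 (lower half-plane, clockwise contour ⇒ F(ω) = -2πi·ΣRes):
  Res_{z = - 14 i} g(z) = \frac{i e^{- 14 \omega}}{14}
  F(ω) = -2πi·ΣRes = \frac{\pi e^{- 14 \omega}}{7}

Case ω < 0 (upper half-plane, counterclockwise contour ⇒ F(ω) = +2πi·ΣRes):
  Res_{z = 14 i} g(z) = - \frac{i e^{14 \omega}}{14}
  F(ω) = 2πi·ΣRes = \frac{\pi e^{14 \omega}}{7}

Both cases combine into a single formula in |ω|:

F(ω) = \frac{\pi e^{- 14 \left|{\omega}\right|}}{7}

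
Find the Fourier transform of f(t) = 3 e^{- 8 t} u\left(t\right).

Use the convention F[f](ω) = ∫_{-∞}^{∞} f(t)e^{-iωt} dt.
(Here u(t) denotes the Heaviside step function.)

F(ω) = \frac{3}{i \omega + 8}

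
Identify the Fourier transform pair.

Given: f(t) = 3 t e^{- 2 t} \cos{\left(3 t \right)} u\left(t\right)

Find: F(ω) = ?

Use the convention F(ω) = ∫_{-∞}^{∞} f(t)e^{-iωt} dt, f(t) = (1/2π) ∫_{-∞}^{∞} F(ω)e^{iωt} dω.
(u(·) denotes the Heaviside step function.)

F(ω) = \frac{3 \left(\left(i \omega + 2\right)^{2} - 9\right)}{\left(\left(i \omega + 2\right)^{2} + 9\right)^{2}}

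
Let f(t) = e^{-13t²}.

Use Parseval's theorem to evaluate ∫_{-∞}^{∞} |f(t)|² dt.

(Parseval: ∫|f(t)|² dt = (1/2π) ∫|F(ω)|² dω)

∫|f(t)|² dt = \frac{\sqrt{26} \sqrt{\pi}}{26}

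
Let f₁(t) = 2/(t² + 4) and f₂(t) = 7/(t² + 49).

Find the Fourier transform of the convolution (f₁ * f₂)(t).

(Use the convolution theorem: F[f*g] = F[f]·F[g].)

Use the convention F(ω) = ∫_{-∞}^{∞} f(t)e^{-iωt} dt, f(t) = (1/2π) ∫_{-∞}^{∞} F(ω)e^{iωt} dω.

F[f₁*f₂](ω) = \pi^{2} e^{- 9 \left|{\omega}\right|}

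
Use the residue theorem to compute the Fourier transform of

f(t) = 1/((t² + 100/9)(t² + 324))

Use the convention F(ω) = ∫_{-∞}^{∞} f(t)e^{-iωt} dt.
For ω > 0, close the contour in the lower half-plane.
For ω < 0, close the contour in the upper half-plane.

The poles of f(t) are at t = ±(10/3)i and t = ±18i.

Let g(z) = f(z)e^{-iωz}; for large |z| the factor e^{-iωz} decays in the lower half-plane when ω > 0 and in the upper half-plane when ω < 0.

Case ω > 0 (lower half-plane, clockwise contour ⇒ F(ω) = -2πi·ΣRes):
  Res_{z = - \frac{10 i}{3}} g(z) = \frac{27 i e^{- \frac{10 \omega}{3}}}{56320}
  Res_{z = - 18 i} g(z) = - \frac{i e^{- 18 \omega}}{11264}
  F(ω) = -2πi·ΣRes = - \frac{\pi e^{- 18 \omega}}{5632} + \frac{27 \pi e^{- \frac{10 \omega}{3}}}{28160}

Case ω < 0 (upper half-plane, counterclockwise contour ⇒ F(ω) = +2πi·ΣRes):
  Res_{z = \frac{10 i}{3}} g(z) = - \frac{27 i e^{\frac{10 \omega}{3}}}{56320}
  Res_{z = 18 i} g(z) = \frac{i e^{18 \omega}}{11264}
  F(ω) = 2πi·ΣRes = \frac{\pi \left(27 e^{\frac{10 \omega}{3}} - 5 e^{18 \omega}\right)}{28160}

Both cases combine into a single formula in |ω|:

F(ω) = - \frac{\pi e^{- 18 \left|{\omega}\right|}}{5632} + \frac{27 \pi e^{- \frac{10 \left|{\omega}\right|}{3}}}{28160}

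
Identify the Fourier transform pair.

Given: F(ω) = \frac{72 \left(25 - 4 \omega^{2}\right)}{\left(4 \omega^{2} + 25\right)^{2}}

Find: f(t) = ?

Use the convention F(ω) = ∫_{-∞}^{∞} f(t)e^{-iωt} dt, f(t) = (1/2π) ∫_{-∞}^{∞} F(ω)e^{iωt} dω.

f(t) = 9 e^{- \frac{5 \left|{t}\right|}{2}} \left|{t}\right|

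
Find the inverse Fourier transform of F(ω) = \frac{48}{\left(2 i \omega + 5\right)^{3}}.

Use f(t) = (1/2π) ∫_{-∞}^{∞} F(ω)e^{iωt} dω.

f(t) = 3 t^{2} e^{- \frac{5 t}{2}} u\left(t\right)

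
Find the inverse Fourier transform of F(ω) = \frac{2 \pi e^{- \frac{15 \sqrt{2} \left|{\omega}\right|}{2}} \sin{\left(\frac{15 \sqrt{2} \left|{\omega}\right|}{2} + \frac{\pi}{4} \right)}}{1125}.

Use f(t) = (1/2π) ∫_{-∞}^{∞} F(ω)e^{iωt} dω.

f(t) = \frac{6}{t^{4} + 50625}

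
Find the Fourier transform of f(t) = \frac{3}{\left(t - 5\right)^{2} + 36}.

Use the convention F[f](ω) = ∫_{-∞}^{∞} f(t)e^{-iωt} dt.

F(ω) = \frac{\pi e^{- 5 i \omega - 6 \left|{\omega}\right|}}{2}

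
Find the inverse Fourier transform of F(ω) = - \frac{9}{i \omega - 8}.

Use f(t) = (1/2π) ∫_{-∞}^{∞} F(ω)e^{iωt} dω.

f(t) = 9 e^{8 t} u\left(- t\right)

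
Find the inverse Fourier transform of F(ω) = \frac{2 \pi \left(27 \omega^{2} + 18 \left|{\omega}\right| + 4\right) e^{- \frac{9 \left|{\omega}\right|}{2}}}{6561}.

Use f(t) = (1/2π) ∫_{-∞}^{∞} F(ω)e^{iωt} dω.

f(t) = \frac{6}{\left(t^{2} + \frac{81}{4}\right)^{3}}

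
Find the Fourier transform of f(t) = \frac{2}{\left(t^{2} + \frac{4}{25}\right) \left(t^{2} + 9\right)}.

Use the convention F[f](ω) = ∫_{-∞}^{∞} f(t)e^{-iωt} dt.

F(ω) = - \frac{50 \pi e^{- 3 \left|{\omega}\right|}}{663} + \frac{125 \pi e^{- \frac{2 \left|{\omega}\right|}{5}}}{221}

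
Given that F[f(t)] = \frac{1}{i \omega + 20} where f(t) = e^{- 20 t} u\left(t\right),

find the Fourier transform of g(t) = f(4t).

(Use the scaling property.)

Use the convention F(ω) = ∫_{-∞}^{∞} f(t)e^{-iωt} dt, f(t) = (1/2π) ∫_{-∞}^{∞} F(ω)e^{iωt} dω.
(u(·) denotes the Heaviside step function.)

F[g](ω) = \frac{1}{i \omega + 80}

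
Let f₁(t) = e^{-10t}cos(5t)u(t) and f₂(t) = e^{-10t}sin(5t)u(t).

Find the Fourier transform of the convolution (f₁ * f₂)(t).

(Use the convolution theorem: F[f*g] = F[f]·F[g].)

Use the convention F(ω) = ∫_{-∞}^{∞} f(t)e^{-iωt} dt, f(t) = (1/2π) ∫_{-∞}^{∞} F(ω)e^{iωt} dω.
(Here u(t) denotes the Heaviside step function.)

F[f₁*f₂](ω) = \frac{5 \left(i \omega + 10\right)}{\left(\left(i \omega + 10\right)^{2} + 25\right)^{2}}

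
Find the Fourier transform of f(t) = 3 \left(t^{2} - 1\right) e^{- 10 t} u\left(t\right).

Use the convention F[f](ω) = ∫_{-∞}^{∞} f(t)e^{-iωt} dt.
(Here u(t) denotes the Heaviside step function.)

F(ω) = \frac{3 \left(2 i \omega - \left(i \omega + 10\right)^{3} + 20\right)}{\left(i \omega + 10\right)^{4}}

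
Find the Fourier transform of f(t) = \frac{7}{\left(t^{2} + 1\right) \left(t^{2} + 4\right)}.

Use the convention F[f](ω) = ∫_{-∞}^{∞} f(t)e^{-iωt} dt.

F(ω) = \frac{7 \pi \left(2 e^{\left|{\omega}\right|} - 1\right) e^{- 2 \left|{\omega}\right|}}{6}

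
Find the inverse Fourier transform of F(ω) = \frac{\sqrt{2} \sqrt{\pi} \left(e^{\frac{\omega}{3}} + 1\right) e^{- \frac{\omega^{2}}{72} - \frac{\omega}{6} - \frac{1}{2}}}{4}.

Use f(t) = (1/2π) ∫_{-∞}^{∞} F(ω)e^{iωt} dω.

f(t) = 3 e^{- 18 t^{2}} \cos{\left(6 t \right)}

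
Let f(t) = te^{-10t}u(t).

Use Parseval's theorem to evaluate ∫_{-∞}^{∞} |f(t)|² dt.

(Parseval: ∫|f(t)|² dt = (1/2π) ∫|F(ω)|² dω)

∫|f(t)|² dt = \frac{1}{4000}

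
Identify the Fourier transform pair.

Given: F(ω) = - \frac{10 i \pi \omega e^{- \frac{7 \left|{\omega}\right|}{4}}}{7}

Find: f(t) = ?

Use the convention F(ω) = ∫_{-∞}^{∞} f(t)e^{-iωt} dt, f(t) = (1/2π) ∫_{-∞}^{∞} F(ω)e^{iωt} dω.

f(t) = \frac{5 t}{\left(t^{2} + \frac{49}{16}\right)^{2}}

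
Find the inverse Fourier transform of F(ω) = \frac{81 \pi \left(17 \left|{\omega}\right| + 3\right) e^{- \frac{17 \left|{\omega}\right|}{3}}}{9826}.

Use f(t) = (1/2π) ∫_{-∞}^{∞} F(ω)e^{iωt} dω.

f(t) = \frac{9}{\left(t^{2} + \frac{289}{9}\right)^{2}}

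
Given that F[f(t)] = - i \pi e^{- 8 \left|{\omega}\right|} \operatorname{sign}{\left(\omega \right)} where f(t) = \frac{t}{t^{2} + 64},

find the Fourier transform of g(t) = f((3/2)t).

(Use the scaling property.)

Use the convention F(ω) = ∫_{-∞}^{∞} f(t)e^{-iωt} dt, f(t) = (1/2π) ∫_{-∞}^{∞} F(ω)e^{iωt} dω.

F[g](ω) = - \frac{2 i \pi e^{- \frac{16 \left|{\omega}\right|}{3}} \operatorname{sign}{\left(\omega \right)}}{3}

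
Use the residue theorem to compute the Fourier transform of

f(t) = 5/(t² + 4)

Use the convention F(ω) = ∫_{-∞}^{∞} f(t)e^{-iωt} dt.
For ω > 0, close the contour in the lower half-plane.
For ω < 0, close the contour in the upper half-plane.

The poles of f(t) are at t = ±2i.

Let g(z) = f(z)e^{-iωz}; for large |z| the factor e^{-iωz} decays in the lower half-plane when ω > 0 and in the upper half-plane when ω < 0.

Case ω > 0 (lower half-plane, clockwise contour ⇒ F(ω) = -2πi·ΣRes):
  Res_{z = - 2 i} g(z) = \frac{5 i e^{- 2 \omega}}{4}
  F(ω) = -2πi·ΣRes = \frac{5 \pi e^{- 2 \omega}}{2}

Case ω < 0 (upper half-plane, counterclockwise contour ⇒ F(ω) = +2πi·ΣRes):
  Res_{z = 2 i} g(z) = - \frac{5 i e^{2 \omega}}{4}
  F(ω) = 2πi·ΣRes = \frac{5 \pi e^{2 \omega}}{2}

Both cases combine into a single formula in |ω|:

F(ω) = \frac{5 \pi e^{- 2 \left|{\omega}\right|}}{2}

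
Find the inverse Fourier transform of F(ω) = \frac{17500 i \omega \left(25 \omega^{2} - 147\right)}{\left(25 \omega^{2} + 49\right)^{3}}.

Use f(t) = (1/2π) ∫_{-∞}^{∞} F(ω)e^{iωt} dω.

f(t) = 7 t e^{- \frac{7 \left|{t}\right|}{5}} \left|{t}\right|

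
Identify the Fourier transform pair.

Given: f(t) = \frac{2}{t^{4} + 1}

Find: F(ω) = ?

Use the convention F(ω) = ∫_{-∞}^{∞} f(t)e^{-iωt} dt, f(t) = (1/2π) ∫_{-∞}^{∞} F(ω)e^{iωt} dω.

F(ω) = 2 \pi e^{- \frac{\sqrt{2} \left|{\omega}\right|}{2}} \sin{\left(\frac{\sqrt{2} \left|{\omega}\right|}{2} + \frac{\pi}{4} \right)}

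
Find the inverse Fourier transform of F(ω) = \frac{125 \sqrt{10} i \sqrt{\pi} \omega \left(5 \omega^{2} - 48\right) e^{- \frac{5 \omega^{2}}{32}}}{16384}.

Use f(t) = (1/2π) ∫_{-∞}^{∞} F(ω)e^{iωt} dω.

f(t) = 5 t^{3} e^{- \frac{8 t^{2}}{5}}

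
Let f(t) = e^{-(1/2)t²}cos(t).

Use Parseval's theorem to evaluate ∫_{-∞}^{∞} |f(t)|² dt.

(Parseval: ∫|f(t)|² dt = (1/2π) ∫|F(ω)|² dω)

∫|f(t)|² dt = \frac{\sqrt{\pi} \left(1 + e\right)}{2 e}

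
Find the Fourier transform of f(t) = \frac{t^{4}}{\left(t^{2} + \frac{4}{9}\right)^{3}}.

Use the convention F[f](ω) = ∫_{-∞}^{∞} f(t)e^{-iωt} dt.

F(ω) = \frac{\pi \left(4 \omega^{2} - 30 \left|{\omega}\right| + 27\right) e^{- \frac{2 \left|{\omega}\right|}{3}}}{48}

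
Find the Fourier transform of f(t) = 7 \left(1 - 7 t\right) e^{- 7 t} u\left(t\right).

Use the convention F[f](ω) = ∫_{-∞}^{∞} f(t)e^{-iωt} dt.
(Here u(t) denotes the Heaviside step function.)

F(ω) = \frac{7 i \omega}{- \omega^{2} + 14 i \omega + 49}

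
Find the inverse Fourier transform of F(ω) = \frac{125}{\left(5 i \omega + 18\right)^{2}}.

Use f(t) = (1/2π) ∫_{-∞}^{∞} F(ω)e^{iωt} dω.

f(t) = 5 t e^{- \frac{18 t}{5}} u\left(t\right)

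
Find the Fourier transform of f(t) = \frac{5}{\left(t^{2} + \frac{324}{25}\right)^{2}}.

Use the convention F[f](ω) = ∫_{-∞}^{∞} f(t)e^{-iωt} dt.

F(ω) = \frac{125 \pi \left(18 \left|{\omega}\right| + 5\right) e^{- \frac{18 \left|{\omega}\right|}{5}}}{11664}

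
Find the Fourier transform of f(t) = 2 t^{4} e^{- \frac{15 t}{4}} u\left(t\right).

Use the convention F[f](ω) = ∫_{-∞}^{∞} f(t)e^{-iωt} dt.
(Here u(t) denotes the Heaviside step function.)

F(ω) = \frac{49152}{\left(4 i \omega + 15\right)^{5}}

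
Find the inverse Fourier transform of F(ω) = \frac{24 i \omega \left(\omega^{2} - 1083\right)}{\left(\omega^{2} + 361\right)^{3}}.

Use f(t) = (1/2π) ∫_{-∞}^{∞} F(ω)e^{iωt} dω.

f(t) = 6 t e^{- 19 \left|{t}\right|} \left|{t}\right|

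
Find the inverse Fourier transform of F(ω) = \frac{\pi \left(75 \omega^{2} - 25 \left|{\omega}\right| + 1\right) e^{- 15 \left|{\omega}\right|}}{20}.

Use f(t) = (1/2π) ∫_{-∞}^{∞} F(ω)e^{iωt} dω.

f(t) = \frac{2 t^{4}}{\left(t^{2} + 225\right)^{3}}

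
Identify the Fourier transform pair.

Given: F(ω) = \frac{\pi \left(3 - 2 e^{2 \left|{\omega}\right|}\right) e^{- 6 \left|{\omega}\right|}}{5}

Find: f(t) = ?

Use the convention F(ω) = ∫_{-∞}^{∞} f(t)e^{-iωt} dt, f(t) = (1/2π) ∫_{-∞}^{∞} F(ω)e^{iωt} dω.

f(t) = \frac{2 t^{2}}{\left(t^{2} + 16\right) \left(t^{2} + 36\right)}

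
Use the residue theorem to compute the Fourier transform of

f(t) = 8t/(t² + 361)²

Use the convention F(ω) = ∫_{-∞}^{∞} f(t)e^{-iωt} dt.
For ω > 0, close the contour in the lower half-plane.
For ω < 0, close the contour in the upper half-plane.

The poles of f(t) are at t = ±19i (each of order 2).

Let g(z) = f(z)e^{-iωz}; for large |z| the factor e^{-iωz} decays in the lower half-plane when ω > 0 and in the upper half-plane when ω < 0.

Case ω > 0 (lower half-plane, clockwise contour ⇒ F(ω) = -2πi·ΣRes):
  Res_{z = - 19 i} g(z) = \frac{2 \omega e^{- 19 \omega}}{19} (pole of order 2)
  F(ω) = -2πi·ΣRes = - \frac{4 i \pi \omega e^{- 19 \omega}}{19}

Case ω < 0 (upper half-plane, counterclockwise contour ⇒ F(ω) = +2πi·ΣRes):
  Res_{z = 19 i} g(z) = - \frac{2 \omega e^{19 \omega}}{19} (pole of order 2)
  F(ω) = 2πi·ΣRes = - \frac{4 i \pi \omega e^{19 \omega}}{19}

Both cases combine into a single formula in |ω|:

F(ω) = - \frac{4 i \pi \omega e^{- 19 \left|{\omega}\right|}}{19}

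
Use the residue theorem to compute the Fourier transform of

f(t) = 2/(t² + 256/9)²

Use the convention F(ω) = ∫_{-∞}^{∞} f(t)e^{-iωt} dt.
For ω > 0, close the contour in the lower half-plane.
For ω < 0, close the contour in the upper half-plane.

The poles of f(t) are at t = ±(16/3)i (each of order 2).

Let g(z) = f(z)e^{-iωz}; for large |z| the factor e^{-iωz} decays in the lower half-plane when ω > 0 and in the upper half-plane when ω < 0.

Case ω > 0 (lower half-plane, clockwise contour ⇒ F(ω) = -2πi·ΣRes):
  Res_{z = - \frac{16 i}{3}} g(z) = \frac{9 i \left(16 \omega + 3\right) e^{- \frac{16 \omega}{3}}}{8192} (pole of order 2)
  F(ω) = -2πi·ΣRes = \frac{9 \pi \left(16 \omega + 3\right) e^{- \frac{16 \omega}{3}}}{4096}

Case ω < 0 (upper half-plane, counterclockwise contour ⇒ F(ω) = +2πi·ΣRes):
  Res_{z = \frac{16 i}{3}} g(z) = \frac{9 i \left(16 \omega - 3\right) e^{\frac{16 \omega}{3}}}{8192} (pole of order 2)
  F(ω) = 2πi·ΣRes = \frac{9 \pi \left(3 - 16 \omega\right) e^{\frac{16 \omega}{3}}}{4096}

Both cases combine into a single formula in |ω|:

F(ω) = \frac{9 \pi \left(16 \left|{\omega}\right| + 3\right) e^{- \frac{16 \left|{\omega}\right|}{3}}}{4096}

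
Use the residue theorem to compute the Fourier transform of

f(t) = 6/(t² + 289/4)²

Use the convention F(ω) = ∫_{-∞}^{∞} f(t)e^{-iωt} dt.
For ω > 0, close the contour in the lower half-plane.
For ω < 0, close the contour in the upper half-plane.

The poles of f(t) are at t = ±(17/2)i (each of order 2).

Let g(z) = f(z)e^{-iωz}; for large |z| the factor e^{-iωz} decays in the lower half-plane when ω > 0 and in the upper half-plane when ω < 0.

Case ω > 0 (lower half-plane, clockwise contour ⇒ F(ω) = -2πi·ΣRes):
  Res_{z = - \frac{17 i}{2}} g(z) = \frac{6 i \left(17 \omega + 2\right) e^{- \frac{17 \omega}{2}}}{4913} (pole of order 2)
  F(ω) = -2πi·ΣRes = \frac{12 \pi \left(17 \omega + 2\right) e^{- \frac{17 \omega}{2}}}{4913}

Case ω < 0 (upper half-plane, counterclockwise contour ⇒ F(ω) = +2πi·ΣRes):
  Res_{z = \frac{17 i}{2}} g(z) = \frac{6 i \left(17 \omega - 2\right) e^{\frac{17 \omega}{2}}}{4913} (pole of order 2)
  F(ω) = 2πi·ΣRes = \frac{12 \pi \left(2 - 17 \omega\right) e^{\frac{17 \omega}{2}}}{4913}

Both cases combine into a single formula in |ω|:

F(ω) = \frac{12 \pi \left(17 \left|{\omega}\right| + 2\right) e^{- \frac{17 \left|{\omega}\right|}{2}}}{4913}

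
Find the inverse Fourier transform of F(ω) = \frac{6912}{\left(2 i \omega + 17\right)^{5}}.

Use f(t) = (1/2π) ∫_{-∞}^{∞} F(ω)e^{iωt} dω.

f(t) = 9 t^{4} e^{- \frac{17 t}{2}} u\left(t\right)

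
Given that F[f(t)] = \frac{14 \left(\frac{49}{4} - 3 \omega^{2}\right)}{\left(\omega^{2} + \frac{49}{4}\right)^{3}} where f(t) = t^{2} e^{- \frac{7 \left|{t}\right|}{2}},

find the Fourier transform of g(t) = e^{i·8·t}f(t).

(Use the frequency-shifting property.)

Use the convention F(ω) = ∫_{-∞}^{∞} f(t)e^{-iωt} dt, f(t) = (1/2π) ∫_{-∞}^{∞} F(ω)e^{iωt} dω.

F[g](ω) = \frac{224 \left(49 - 12 \left(\omega - 8\right)^{2}\right)}{\left(4 \left(\omega - 8\right)^{2} + 49\right)^{3}}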